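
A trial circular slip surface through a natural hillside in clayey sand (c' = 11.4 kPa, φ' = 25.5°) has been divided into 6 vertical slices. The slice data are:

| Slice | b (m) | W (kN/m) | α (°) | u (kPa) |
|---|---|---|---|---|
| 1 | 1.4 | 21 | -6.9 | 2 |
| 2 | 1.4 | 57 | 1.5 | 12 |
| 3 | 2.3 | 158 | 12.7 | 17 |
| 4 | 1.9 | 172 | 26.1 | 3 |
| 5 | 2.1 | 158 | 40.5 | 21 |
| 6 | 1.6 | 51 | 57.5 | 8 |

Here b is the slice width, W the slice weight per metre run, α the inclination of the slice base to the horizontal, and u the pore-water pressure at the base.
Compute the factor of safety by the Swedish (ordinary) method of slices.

Ordinary method of slices: FS = Σ[c'·Δl_i + (W_i cosα_i − u_i·Δl_i)·tanφ'] / Σ W_i sinα_i, with Δl_i = b_i / cosα_i.
Slice 1: Δl = 1.4/cos(-6.9°) = 1.410 m; N'_1 = 21·cos(-6.9°) − 2·1.410 = 18.0; c'Δl = 16.08; W sinα = -2.5
Slice 2: Δl = 1.4/cos1.5° = 1.400 m; N'_2 = 57·cos1.5° − 12·1.400 = 40.2; c'Δl = 15.97; W sinα = 1.5
Slice 3: Δl = 2.3/cos12.7° = 2.358 m; N'_3 = 158·cos12.7° − 17·2.358 = 114.1; c'Δl = 26.88; W sinα = 34.7
Slice 4: Δl = 1.9/cos26.1° = 2.116 m; N'_4 = 172·cos26.1° − 3·2.116 = 148.1; c'Δl = 24.12; W sinα = 75.7
Slice 5: Δl = 2.1/cos40.5° = 2.762 m; N'_5 = 158·cos40.5° − 21·2.762 = 62.1; c'Δl = 31.48; W sinα = 102.6
Slice 6: Δl = 1.6/cos57.5° = 2.978 m; N'_6 = 51·cos57.5° − 8·2.978 = 3.6; c'Δl = 33.95; W sinα = 43.0
Σc'Δl = 148.5 kN/m; ΣN' = 386.1 kN/m; ΣW sinα = 255.0 kN/m
Resisting = 148.5 + 386.1·tan25.5° = 148.5 + 184.2 = 332.6 kN/m
FS = 332.6 / 255.0 = 1.304

FS = 1.30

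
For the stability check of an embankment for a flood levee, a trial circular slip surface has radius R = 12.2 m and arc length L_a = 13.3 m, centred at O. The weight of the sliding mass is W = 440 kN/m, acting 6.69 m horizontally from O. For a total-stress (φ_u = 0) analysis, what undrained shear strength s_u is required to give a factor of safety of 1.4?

s_u = 25.4 kPa

FS = s_u·L_a·R / (W·d), so s_u = FS·W·d / (L_a·R).
s_u = 1.4·440·6.69 / (13.30·12.2) = 4121.0 / 162.26 = 25.40 kPa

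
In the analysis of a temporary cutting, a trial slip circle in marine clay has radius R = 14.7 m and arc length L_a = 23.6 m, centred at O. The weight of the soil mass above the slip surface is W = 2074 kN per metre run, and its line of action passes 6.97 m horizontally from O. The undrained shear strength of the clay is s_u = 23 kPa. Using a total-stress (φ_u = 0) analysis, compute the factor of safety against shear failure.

FS = 0.55

Taking moments about the centre O, the resisting moment is provided by the undrained shear strength acting along the arc:
M_R = s_u·L_a·R = 23·23.60·14.7 = 7979.2 kN·m/m
M_D = W·d = 2074·6.97 = 14455.8 kN·m/m
FS = M_R / M_D = 7979.2 / 14455.8 = 0.552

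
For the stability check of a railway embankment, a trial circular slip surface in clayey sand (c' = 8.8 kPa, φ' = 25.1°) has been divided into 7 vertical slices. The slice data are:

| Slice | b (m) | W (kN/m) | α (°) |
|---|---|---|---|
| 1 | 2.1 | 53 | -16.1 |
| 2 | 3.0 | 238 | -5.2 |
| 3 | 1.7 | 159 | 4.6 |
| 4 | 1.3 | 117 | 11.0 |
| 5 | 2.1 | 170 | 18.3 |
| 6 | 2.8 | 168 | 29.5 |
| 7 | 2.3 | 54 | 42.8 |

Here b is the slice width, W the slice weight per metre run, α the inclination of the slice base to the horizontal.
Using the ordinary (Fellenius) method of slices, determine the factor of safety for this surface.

FS = 3.34

Ordinary method of slices: FS = Σ[c'·Δl_i + (W_i cosα_i)·tanφ'] / Σ W_i sinα_i, with Δl_i = b_i / cosα_i.
Slice 1: Δl = 2.1/cos(-16.1°) = 2.186 m; N'_1 = 53·cos(-16.1°) = 50.9; c'Δl = 19.23; W sinα = -14.7
Slice 2: Δl = 3.0/cos(-5.2°) = 3.012 m; N'_2 = 238·cos(-5.2°) = 237.0; c'Δl = 26.51; W sinα = -21.6
Slice 3: Δl = 1.7/cos4.6° = 1.705 m; N'_3 = 159·cos4.6° = 158.5; c'Δl = 15.01; W sinα = 12.8
Slice 4: Δl = 1.3/cos11.0° = 1.324 m; N'_4 = 117·cos11.0° = 114.9; c'Δl = 11.65; W sinα = 22.3
Slice 5: Δl = 2.1/cos18.3° = 2.212 m; N'_5 = 170·cos18.3° = 161.4; c'Δl = 19.46; W sinα = 53.4
Slice 6: Δl = 2.8/cos29.5° = 3.217 m; N'_6 = 168·cos29.5° = 146.2; c'Δl = 28.31; W sinα = 82.7
Slice 7: Δl = 2.3/cos42.8° = 3.135 m; N'_7 = 54·cos42.8° = 39.6; c'Δl = 27.59; W sinα = 36.7
Σc'Δl = 147.8 kN/m; ΣN' = 908.5 kN/m; ΣW sinα = 171.6 kN/m
Resisting = 147.8 + 908.5·tan25.1° = 147.8 + 425.6 = 573.3 kN/m
FS = 573.3 / 171.6 = 3.341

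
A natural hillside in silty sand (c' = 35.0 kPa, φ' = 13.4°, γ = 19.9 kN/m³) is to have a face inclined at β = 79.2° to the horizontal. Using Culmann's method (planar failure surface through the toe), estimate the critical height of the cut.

H_c = 11.39 m

Culmann's analysis gives the critical failure plane at α_cr = (β + φ')/2 = (79.2 + 13.4)/2 = 46.3°, and the critical height
H_c = (4c'/γ) · sinβ cosφ' / [1 − cos(β − φ')]
    = (4·35.0/19.9) · sin79.2°·cos13.4° / [1 − cos(65.8°)]
    = 7.035 · 0.9823·0.9728 / [1 − 0.4099]
    = 7.035 · 0.9555 / 0.5901
    = 11.39 m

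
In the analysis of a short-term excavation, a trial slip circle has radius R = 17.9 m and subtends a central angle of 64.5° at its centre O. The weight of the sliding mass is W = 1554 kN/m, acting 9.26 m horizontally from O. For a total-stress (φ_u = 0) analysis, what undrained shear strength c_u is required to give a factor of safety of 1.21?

FS = c_u·L_a·R / (W·d), so c_u = FS·W·d / (L_a·R).
Arc length L_a = R·θ = 17.9·(64.5°·π/180) = 17.9·1.1257 = 20.15 m
c_u = 1.21·1554·9.26 / (20.15·17.9) = 17411.9 / 360.70 = 48.27 kPa

c_u = 48.3 kPa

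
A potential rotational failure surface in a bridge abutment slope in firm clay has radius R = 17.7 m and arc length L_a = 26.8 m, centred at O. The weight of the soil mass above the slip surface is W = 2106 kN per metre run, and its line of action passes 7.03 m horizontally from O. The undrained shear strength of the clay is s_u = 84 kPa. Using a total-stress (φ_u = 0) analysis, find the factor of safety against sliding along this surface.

Taking moments about the centre O, the resisting moment is provided by the undrained shear strength acting along the arc:
M_R = s_u·L_a·R = 84·26.80·17.7 = 39846.2 kN·m/m
M_D = W·d = 2106·7.03 = 14805.2 kN·m/m
FS = M_R / M_D = 39846.2 / 14805.2 = 2.691

FS = 2.69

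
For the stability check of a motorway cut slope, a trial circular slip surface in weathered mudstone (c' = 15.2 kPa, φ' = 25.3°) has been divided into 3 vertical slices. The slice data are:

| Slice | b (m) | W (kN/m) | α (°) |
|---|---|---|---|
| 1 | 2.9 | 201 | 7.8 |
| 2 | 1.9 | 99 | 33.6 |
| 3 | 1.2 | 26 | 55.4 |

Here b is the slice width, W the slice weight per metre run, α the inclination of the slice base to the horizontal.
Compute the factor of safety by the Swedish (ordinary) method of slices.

FS = 2.43

Ordinary method of slices: FS = Σ[c'·Δl_i + (W_i cosα_i)·tanφ'] / Σ W_i sinα_i, with Δl_i = b_i / cosα_i.
Slice 1: Δl = 2.9/cos7.8° = 2.927 m; N'_1 = 201·cos7.8° = 199.1; c'Δl = 44.49; W sinα = 27.3
Slice 2: Δl = 1.9/cos33.6° = 2.281 m; N'_2 = 99·cos33.6° = 82.5; c'Δl = 34.67; W sinα = 54.8
Slice 3: Δl = 1.2/cos55.4° = 2.113 m; N'_3 = 26·cos55.4° = 14.8; c'Δl = 32.12; W sinα = 21.4
Σc'Δl = 111.3 kN/m; ΣN' = 296.4 kN/m; ΣW sinα = 103.5 kN/m
Resisting = 111.3 + 296.4·tan25.3° = 111.3 + 140.1 = 251.4 kN/m
FS = 251.4 / 103.5 = 2.430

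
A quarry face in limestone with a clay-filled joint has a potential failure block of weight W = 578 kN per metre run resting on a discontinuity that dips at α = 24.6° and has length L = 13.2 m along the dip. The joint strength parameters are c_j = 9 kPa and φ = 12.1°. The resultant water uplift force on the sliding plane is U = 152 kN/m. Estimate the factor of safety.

Resolving the block weight along and normal to the plane and applying the Mohr–Coulomb strength on the joint:
N' = W cosα − U = 578·cos24.6° − 152 = 373.5 kN/m
Driving force T = W sinα = 578·sin24.6° = 240.6 kN/m
Resisting force R = c_j·L + N'·tanφ = 9·13.2 + 373.5·tan12.1° = 118.8 + 80.1 = 198.9 kN/m
FS = R / T = 198.9 / 240.6 = 0.827

FS = 0.83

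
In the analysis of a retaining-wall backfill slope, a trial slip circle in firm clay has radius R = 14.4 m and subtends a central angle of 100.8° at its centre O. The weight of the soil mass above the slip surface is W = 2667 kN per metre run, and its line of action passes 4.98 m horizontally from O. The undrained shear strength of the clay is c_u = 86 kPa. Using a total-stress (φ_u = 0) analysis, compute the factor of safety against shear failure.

Taking moments about the centre O, the resisting moment is provided by the undrained shear strength acting along the arc:
Arc length L_a = R·θ = 14.4·(100.8°·π/180) = 14.4·1.7593 = 25.33 m
M_R = c_u·L_a·R = 86·25.33·14.4 = 31373.4 kN·m/m
M_D = W·d = 2667·4.98 = 13281.7 kN·m/m
FS = M_R / M_D = 31373.4 / 13281.7 = 2.362

FS = 2.36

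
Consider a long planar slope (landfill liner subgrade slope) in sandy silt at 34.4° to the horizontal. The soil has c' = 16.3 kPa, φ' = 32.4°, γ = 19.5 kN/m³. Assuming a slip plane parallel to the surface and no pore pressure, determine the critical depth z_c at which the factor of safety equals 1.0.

Setting FS = 1.00 in FS = [c' + γz cos²β tanφ'] / [γz sinβ cosβ] and solving for z:
z = c' / [γ cosβ (FS·sinβ − cosβ·tanφ')]
  = 16.3 / [19.5·cos34.4°·(1.00·sin34.4° − cos34.4°·tan32.4°)]
  = 16.3 / [19.5·0.8251·(1.00·0.5650 − 0.8251·0.6346)]
  = 16.3 / 0.6651 = 24.509 m

z_c = 24.51 m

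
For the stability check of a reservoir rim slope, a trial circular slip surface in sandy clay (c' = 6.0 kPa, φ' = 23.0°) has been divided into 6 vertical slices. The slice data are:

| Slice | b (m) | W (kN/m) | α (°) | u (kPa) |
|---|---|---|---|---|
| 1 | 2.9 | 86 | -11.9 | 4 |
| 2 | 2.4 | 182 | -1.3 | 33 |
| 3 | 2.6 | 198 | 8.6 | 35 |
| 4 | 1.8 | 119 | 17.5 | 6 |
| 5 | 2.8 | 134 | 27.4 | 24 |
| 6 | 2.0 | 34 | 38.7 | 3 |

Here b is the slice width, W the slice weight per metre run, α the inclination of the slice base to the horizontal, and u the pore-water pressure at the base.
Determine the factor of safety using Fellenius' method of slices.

FS = 2.23

Ordinary method of slices: FS = Σ[c'·Δl_i + (W_i cosα_i − u_i·Δl_i)·tanφ'] / Σ W_i sinα_i, with Δl_i = b_i / cosα_i.
Slice 1: Δl = 2.9/cos(-11.9°) = 2.964 m; N'_1 = 86·cos(-11.9°) − 4·2.964 = 72.3; c'Δl = 17.78; W sinα = -17.7
Slice 2: Δl = 2.4/cos(-1.3°) = 2.401 m; N'_2 = 182·cos(-1.3°) − 33·2.401 = 102.7; c'Δl = 14.40; W sinα = -4.1
Slice 3: Δl = 2.6/cos8.6° = 2.630 m; N'_3 = 198·cos8.6° − 35·2.630 = 103.7; c'Δl = 15.78; W sinα = 29.6
Slice 4: Δl = 1.8/cos17.5° = 1.887 m; N'_4 = 119·cos17.5° − 6·1.887 = 102.2; c'Δl = 11.32; W sinα = 35.8
Slice 5: Δl = 2.8/cos27.4° = 3.154 m; N'_5 = 134·cos27.4° − 24·3.154 = 43.3; c'Δl = 18.92; W sinα = 61.7
Slice 6: Δl = 2.0/cos38.7° = 2.563 m; N'_6 = 34·cos38.7° − 3·2.563 = 18.8; c'Δl = 15.38; W sinα = 21.3
Σc'Δl = 93.6 kN/m; ΣN' = 443.1 kN/m; ΣW sinα = 126.5 kN/m
Resisting = 93.6 + 443.1·tan23.0° = 93.6 + 188.1 = 281.7 kN/m
FS = 281.7 / 126.5 = 2.227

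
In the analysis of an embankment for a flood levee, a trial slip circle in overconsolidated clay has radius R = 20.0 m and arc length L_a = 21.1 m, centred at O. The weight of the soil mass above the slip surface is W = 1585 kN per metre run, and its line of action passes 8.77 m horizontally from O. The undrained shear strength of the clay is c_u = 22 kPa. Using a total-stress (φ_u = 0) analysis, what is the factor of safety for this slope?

FS = 0.67

Taking moments about the centre O, the resisting moment is provided by the undrained shear strength acting along the arc:
M_R = c_u·L_a·R = 22·21.10·20.0 = 9284.0 kN·m/m
M_D = W·d = 1585·8.77 = 13900.4 kN·m/m
FS = M_R / M_D = 9284.0 / 13900.4 = 0.668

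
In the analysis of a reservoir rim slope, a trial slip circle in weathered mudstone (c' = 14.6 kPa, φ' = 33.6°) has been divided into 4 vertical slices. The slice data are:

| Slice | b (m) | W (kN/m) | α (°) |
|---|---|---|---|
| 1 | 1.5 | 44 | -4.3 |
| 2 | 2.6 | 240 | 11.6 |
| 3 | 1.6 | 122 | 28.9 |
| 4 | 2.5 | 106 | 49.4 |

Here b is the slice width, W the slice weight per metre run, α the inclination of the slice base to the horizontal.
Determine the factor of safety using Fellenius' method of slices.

Ordinary method of slices: FS = Σ[c'·Δl_i + (W_i cosα_i)·tanφ'] / Σ W_i sinα_i, with Δl_i = b_i / cosα_i.
Slice 1: Δl = 1.5/cos(-4.3°) = 1.504 m; N'_1 = 44·cos(-4.3°) = 43.9; c'Δl = 21.96; W sinα = -3.3
Slice 2: Δl = 2.6/cos11.6° = 2.654 m; N'_2 = 240·cos11.6° = 235.1; c'Δl = 38.75; W sinα = 48.3
Slice 3: Δl = 1.6/cos28.9° = 1.828 m; N'_3 = 122·cos28.9° = 106.8; c'Δl = 26.68; W sinα = 59.0
Slice 4: Δl = 2.5/cos49.4° = 3.842 m; N'_4 = 106·cos49.4° = 69.0; c'Δl = 56.09; W sinα = 80.5
Σc'Δl = 143.5 kN/m; ΣN' = 454.8 kN/m; ΣW sinα = 184.4 kN/m
Resisting = 143.5 + 454.8·tan33.6° = 143.5 + 302.1 = 445.6 kN/m
FS = 445.6 / 184.4 = 2.417

FS = 2.42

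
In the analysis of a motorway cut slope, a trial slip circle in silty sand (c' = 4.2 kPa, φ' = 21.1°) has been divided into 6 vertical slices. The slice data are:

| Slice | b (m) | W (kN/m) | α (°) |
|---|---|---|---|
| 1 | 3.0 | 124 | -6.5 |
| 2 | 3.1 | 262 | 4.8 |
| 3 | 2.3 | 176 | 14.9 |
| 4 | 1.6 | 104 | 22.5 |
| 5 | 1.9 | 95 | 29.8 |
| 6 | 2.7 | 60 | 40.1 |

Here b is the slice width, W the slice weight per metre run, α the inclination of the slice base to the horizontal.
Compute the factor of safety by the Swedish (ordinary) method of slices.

Ordinary method of slices: FS = Σ[c'·Δl_i + (W_i cosα_i)·tanφ'] / Σ W_i sinα_i, with Δl_i = b_i / cosα_i.
Slice 1: Δl = 3.0/cos(-6.5°) = 3.019 m; N'_1 = 124·cos(-6.5°) = 123.2; c'Δl = 12.68; W sinα = -14.0
Slice 2: Δl = 3.1/cos4.8° = 3.111 m; N'_2 = 262·cos4.8° = 261.1; c'Δl = 13.07; W sinα = 21.9
Slice 3: Δl = 2.3/cos14.9° = 2.380 m; N'_3 = 176·cos14.9° = 170.1; c'Δl = 10.00; W sinα = 45.3
Slice 4: Δl = 1.6/cos22.5° = 1.732 m; N'_4 = 104·cos22.5° = 96.1; c'Δl = 7.27; W sinα = 39.8
Slice 5: Δl = 1.9/cos29.8° = 2.190 m; N'_5 = 95·cos29.8° = 82.4; c'Δl = 9.20; W sinα = 47.2
Slice 6: Δl = 2.7/cos40.1° = 3.530 m; N'_6 = 60·cos40.1° = 45.9; c'Δl = 14.83; W sinα = 38.6
Σc'Δl = 67.0 kN/m; ΣN' = 778.8 kN/m; ΣW sinα = 178.8 kN/m
Resisting = 67.0 + 778.8·tan21.1° = 67.0 + 300.5 = 367.5 kN/m
FS = 367.5 / 178.8 = 2.056

FS = 2.06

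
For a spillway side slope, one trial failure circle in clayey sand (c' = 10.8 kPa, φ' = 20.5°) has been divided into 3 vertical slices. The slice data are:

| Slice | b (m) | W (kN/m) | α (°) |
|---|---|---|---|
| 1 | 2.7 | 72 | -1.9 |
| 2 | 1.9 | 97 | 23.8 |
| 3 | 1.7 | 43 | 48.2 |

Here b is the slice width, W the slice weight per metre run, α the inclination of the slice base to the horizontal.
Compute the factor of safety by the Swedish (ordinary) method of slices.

FS = 2.18

Ordinary method of slices: FS = Σ[c'·Δl_i + (W_i cosα_i)·tanφ'] / Σ W_i sinα_i, with Δl_i = b_i / cosα_i.
Slice 1: Δl = 2.7/cos(-1.9°) = 2.701 m; N'_1 = 72·cos(-1.9°) = 72.0; c'Δl = 29.18; W sinα = -2.4
Slice 2: Δl = 1.9/cos23.8° = 2.077 m; N'_2 = 97·cos23.8° = 88.8; c'Δl = 22.43; W sinα = 39.1
Slice 3: Δl = 1.7/cos48.2° = 2.551 m; N'_3 = 43·cos48.2° = 28.7; c'Δl = 27.55; W sinα = 32.1
Σc'Δl = 79.1 kN/m; ΣN' = 189.4 kN/m; ΣW sinα = 68.8 kN/m
Resisting = 79.1 + 189.4·tan20.5° = 79.1 + 70.8 = 150.0 kN/m
FS = 150.0 / 68.8 = 2.179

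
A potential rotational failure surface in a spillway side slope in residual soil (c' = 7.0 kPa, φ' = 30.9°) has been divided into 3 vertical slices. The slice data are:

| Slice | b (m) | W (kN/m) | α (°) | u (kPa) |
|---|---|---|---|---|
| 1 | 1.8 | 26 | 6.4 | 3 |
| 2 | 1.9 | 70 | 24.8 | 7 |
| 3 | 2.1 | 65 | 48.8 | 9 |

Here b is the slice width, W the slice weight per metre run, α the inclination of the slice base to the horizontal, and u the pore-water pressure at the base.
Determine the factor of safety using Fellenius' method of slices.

Ordinary method of slices: FS = Σ[c'·Δl_i + (W_i cosα_i − u_i·Δl_i)·tanφ'] / Σ W_i sinα_i, with Δl_i = b_i / cosα_i.
Slice 1: Δl = 1.8/cos6.4° = 1.811 m; N'_1 = 26·cos6.4° − 3·1.811 = 20.4; c'Δl = 12.68; W sinα = 2.9
Slice 2: Δl = 1.9/cos24.8° = 2.093 m; N'_2 = 70·cos24.8° − 7·2.093 = 48.9; c'Δl = 14.65; W sinα = 29.4
Slice 3: Δl = 2.1/cos48.8° = 3.188 m; N'_3 = 65·cos48.8° − 9·3.188 = 14.1; c'Δl = 22.32; W sinα = 48.9
Σc'Δl = 49.6 kN/m; ΣN' = 83.4 kN/m; ΣW sinα = 81.2 kN/m
Resisting = 49.6 + 83.4·tan30.9° = 49.6 + 49.9 = 99.6 kN/m
FS = 99.6 / 81.2 = 1.227

FS = 1.23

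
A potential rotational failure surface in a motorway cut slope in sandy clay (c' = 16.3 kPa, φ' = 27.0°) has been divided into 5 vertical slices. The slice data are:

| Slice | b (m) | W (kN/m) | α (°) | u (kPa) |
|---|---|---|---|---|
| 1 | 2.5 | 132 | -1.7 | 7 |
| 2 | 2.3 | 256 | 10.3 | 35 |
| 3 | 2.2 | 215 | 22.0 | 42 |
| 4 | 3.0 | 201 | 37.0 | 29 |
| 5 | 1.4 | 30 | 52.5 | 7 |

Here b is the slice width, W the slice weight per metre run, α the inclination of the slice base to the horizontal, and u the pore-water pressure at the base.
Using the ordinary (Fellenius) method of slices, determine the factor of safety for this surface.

Ordinary method of slices: FS = Σ[c'·Δl_i + (W_i cosα_i − u_i·Δl_i)·tanφ'] / Σ W_i sinα_i, with Δl_i = b_i / cosα_i.
Slice 1: Δl = 2.5/cos(-1.7°) = 2.501 m; N'_1 = 132·cos(-1.7°) − 7·2.501 = 114.4; c'Δl = 40.77; W sinα = -3.9
Slice 2: Δl = 2.3/cos10.3° = 2.338 m; N'_2 = 256·cos10.3° − 35·2.338 = 170.1; c'Δl = 38.10; W sinα = 45.8
Slice 3: Δl = 2.2/cos22.0° = 2.373 m; N'_3 = 215·cos22.0° − 42·2.373 = 99.7; c'Δl = 38.68; W sinα = 80.5
Slice 4: Δl = 3.0/cos37.0° = 3.756 m; N'_4 = 201·cos37.0° − 29·3.756 = 51.6; c'Δl = 61.23; W sinα = 121.0
Slice 5: Δl = 1.4/cos52.5° = 2.300 m; N'_5 = 30·cos52.5° − 7·2.300 = 2.2; c'Δl = 37.49; W sinα = 23.8
Σc'Δl = 216.3 kN/m; ΣN' = 437.9 kN/m; ΣW sinα = 267.2 kN/m
Resisting = 216.3 + 437.9·tan27.0° = 216.3 + 223.1 = 439.4 kN/m
FS = 439.4 / 267.2 = 1.645

FS = 1.64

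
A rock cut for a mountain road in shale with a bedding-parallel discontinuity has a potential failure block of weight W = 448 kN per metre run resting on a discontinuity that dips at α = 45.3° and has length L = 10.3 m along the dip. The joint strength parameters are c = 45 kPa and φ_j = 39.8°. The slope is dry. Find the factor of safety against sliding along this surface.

Resolving the block weight along and normal to the plane and applying the Mohr–Coulomb strength on the joint:
N' = W cosα = 448·cos45.3° = 315.1 kN/m
Driving force T = W sinα = 448·sin45.3° = 318.4 kN/m
Resisting force R = c·L + N'·tanφ_j = 45·10.3 + 315.1·tan39.8° = 463.5 + 262.5 = 726.0 kN/m
FS = R / T = 726.0 / 318.4 = 2.280

FS = 2.28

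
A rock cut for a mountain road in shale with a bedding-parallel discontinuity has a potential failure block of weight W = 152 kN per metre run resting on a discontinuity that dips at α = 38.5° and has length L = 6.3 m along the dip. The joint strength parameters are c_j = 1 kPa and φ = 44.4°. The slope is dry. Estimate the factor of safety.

FS = 1.30

Resolving the block weight along and normal to the plane and applying the Mohr–Coulomb strength on the joint:
N' = W cosα = 152·cos38.5° = 119.0 kN/m
Driving force T = W sinα = 152·sin38.5° = 94.6 kN/m
Resisting force R = c_j·L + N'·tanφ = 1·6.3 + 119.0·tan44.4° = 6.3 + 116.5 = 122.8 kN/m
FS = R / T = 122.8 / 94.6 = 1.298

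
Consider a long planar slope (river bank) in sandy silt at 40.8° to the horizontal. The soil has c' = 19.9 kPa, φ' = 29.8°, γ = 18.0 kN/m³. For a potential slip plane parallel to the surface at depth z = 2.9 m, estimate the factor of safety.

For an infinite slope with a slip plane parallel to the surface (no pore pressure): FS = [c' + γz cos²β tanφ'] / [γz sinβ cosβ].
γz = 18.0·2.9 = 52.20 kN/m²
Numerator = 19.9 + 52.20·cos²40.8°·tan29.8° = 19.9 + 52.20·0.5730·0.5727 = 37.031 kPa
Denominator = 52.20·sin40.8°·cos40.8° = 52.20·0.6534·0.7570 = 25.820 kPa
FS = 37.031 / 25.820 = 1.434

FS = 1.43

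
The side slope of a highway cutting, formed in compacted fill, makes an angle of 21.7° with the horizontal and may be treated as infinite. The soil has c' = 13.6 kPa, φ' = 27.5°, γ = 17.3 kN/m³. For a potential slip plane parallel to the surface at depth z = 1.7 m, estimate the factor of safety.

For an infinite slope with a slip plane parallel to the surface (no pore pressure): FS = [c' + γz cos²β tanφ'] / [γz sinβ cosβ].
γz = 17.3·1.7 = 29.41 kN/m²
Numerator = 13.6 + 29.41·cos²21.7°·tan27.5° = 13.6 + 29.41·0.8633·0.5206 = 26.817 kPa
Denominator = 29.41·sin21.7°·cos21.7° = 29.41·0.3697·0.9291 = 10.104 kPa
FS = 26.817 / 10.104 = 2.654

FS = 2.65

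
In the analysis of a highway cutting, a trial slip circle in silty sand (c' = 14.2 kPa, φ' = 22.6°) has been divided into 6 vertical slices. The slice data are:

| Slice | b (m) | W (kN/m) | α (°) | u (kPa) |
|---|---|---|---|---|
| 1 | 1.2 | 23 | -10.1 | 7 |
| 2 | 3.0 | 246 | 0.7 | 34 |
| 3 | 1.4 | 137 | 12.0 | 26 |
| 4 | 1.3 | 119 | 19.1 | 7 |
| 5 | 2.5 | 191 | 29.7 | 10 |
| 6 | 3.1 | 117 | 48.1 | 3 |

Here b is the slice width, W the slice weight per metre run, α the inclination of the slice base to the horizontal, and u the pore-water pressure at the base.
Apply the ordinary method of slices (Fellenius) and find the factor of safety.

FS = 1.77

Ordinary method of slices: FS = Σ[c'·Δl_i + (W_i cosα_i − u_i·Δl_i)·tanφ'] / Σ W_i sinα_i, with Δl_i = b_i / cosα_i.
Slice 1: Δl = 1.2/cos(-10.1°) = 1.219 m; N'_1 = 23·cos(-10.1°) − 7·1.219 = 14.1; c'Δl = 17.31; W sinα = -4.0
Slice 2: Δl = 3.0/cos0.7° = 3.000 m; N'_2 = 246·cos0.7° − 34·3.000 = 144.0; c'Δl = 42.60; W sinα = 3.0
Slice 3: Δl = 1.4/cos12.0° = 1.431 m; N'_3 = 137·cos12.0° − 26·1.431 = 96.8; c'Δl = 20.32; W sinα = 28.5
Slice 4: Δl = 1.3/cos19.1° = 1.376 m; N'_4 = 119·cos19.1° − 7·1.376 = 102.8; c'Δl = 19.54; W sinα = 38.9
Slice 5: Δl = 2.5/cos29.7° = 2.878 m; N'_5 = 191·cos29.7° − 10·2.878 = 137.1; c'Δl = 40.87; W sinα = 94.6
Slice 6: Δl = 3.1/cos48.1° = 4.642 m; N'_6 = 117·cos48.1° − 3·4.642 = 64.2; c'Δl = 65.91; W sinα = 87.1
Σc'Δl = 206.6 kN/m; ΣN' = 559.0 kN/m; ΣW sinα = 248.1 kN/m
Resisting = 206.6 + 559.0·tan22.6° = 206.6 + 232.7 = 439.3 kN/m
FS = 439.3 / 248.1 = 1.770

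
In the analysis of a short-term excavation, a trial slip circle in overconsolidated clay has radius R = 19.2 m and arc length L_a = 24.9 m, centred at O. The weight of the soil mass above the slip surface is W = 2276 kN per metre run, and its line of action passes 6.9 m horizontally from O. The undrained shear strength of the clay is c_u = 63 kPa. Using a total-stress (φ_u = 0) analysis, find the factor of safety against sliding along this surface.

FS = 1.92

Taking moments about the centre O, the resisting moment is provided by the undrained shear strength acting along the arc:
M_R = c_u·L_a·R = 63·24.90·19.2 = 30119.0 kN·m/m
M_D = W·d = 2276·6.9 = 15704.4 kN·m/m
FS = M_R / M_D = 30119.0 / 15704.4 = 1.918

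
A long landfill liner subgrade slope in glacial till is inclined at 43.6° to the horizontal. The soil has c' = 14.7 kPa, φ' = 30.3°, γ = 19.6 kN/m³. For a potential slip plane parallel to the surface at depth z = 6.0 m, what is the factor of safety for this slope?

For an infinite slope with a slip plane parallel to the surface (no pore pressure): FS = [c' + γz cos²β tanφ'] / [γz sinβ cosβ].
γz = 19.6·6.0 = 117.60 kN/m²
Numerator = 14.7 + 117.60·cos²43.6°·tan30.3° = 14.7 + 117.60·0.5244·0.5844 = 50.738 kPa
Denominator = 117.60·sin43.6°·cos43.6° = 117.60·0.6896·0.7242 = 58.730 kPa
FS = 50.738 / 58.730 = 0.864

FS = 0.86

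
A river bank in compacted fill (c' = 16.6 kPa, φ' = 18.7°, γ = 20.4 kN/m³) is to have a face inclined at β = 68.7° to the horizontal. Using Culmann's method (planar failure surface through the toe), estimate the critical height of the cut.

H_c = 8.04 m

Culmann's analysis gives the critical failure plane at α_cr = (β + φ')/2 = (68.7 + 18.7)/2 = 43.7°, and the critical height
H_c = (4c'/γ) · sinβ cosφ' / [1 − cos(β − φ')]
    = (4·16.6/20.4) · sin68.7°·cos18.7° / [1 − cos(50.0°)]
    = 3.255 · 0.9317·0.9472 / [1 − 0.6428]
    = 3.255 · 0.8825 / 0.3572
    = 8.04 m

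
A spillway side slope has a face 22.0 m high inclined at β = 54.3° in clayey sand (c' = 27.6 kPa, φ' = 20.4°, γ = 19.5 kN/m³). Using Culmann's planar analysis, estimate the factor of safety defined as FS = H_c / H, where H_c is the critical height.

FS = 1.15

H_c = (4c'/γ) · sinβ cosφ' / [1 − cos(β − φ')]
    = (4·27.6/19.5) · sin54.3°·cos20.4° / [1 − cos33.9°]
    = 5.662 · 0.7612 / 0.1700 = 25.35 m
FS = H_c / H = 25.35 / 22.0 = 1.152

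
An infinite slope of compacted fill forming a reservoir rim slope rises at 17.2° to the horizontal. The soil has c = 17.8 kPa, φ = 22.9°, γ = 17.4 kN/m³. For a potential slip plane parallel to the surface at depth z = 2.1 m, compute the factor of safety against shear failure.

For an infinite slope with a slip plane parallel to the surface (no pore pressure): FS = [c + γz cos²β tanφ] / [γz sinβ cosβ].
γz = 17.4·2.1 = 36.54 kN/m²
Numerator = 17.8 + 36.54·cos²17.2°·tan22.9° = 17.8 + 36.54·0.9126·0.4224 = 31.885 kPa
Denominator = 36.54·sin17.2°·cos17.2° = 36.54·0.2957·0.9553 = 10.322 kPa
FS = 31.885 / 10.322 = 3.089

FS = 3.09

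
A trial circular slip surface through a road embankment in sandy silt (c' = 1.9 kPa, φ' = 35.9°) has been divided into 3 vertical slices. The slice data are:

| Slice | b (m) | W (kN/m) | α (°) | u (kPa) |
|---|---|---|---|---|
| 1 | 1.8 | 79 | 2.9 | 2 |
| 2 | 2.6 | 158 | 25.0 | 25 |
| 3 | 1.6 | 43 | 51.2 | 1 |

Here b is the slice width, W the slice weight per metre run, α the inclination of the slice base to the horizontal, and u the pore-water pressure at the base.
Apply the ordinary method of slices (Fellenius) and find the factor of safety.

Ordinary method of slices: FS = Σ[c'·Δl_i + (W_i cosα_i − u_i·Δl_i)·tanφ'] / Σ W_i sinα_i, with Δl_i = b_i / cosα_i.
Slice 1: Δl = 1.8/cos2.9° = 1.802 m; N'_1 = 79·cos2.9° − 2·1.802 = 75.3; c'Δl = 3.42; W sinα = 4.0
Slice 2: Δl = 2.6/cos25.0° = 2.869 m; N'_2 = 158·cos25.0° − 25·2.869 = 71.5; c'Δl = 5.45; W sinα = 66.8
Slice 3: Δl = 1.6/cos51.2° = 2.553 m; N'_3 = 43·cos51.2° − 1·2.553 = 24.4; c'Δl = 4.85; W sinα = 33.5
Σc'Δl = 13.7 kN/m; ΣN' = 171.2 kN/m; ΣW sinα = 104.3 kN/m
Resisting = 13.7 + 171.2·tan35.9° = 13.7 + 123.9 = 137.6 kN/m
FS = 137.6 / 104.3 = 1.320

FS = 1.32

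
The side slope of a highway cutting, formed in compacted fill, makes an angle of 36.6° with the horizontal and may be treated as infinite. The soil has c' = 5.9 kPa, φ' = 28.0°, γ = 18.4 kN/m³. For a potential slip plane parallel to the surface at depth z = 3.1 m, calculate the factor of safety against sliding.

For an infinite slope with a slip plane parallel to the surface (no pore pressure): FS = [c' + γz cos²β tanφ'] / [γz sinβ cosβ].
γz = 18.4·3.1 = 57.04 kN/m²
Numerator = 5.9 + 57.04·cos²36.6°·tan28.0° = 5.9 + 57.04·0.6445·0.5317 = 25.447 kPa
Denominator = 57.04·sin36.6°·cos36.6° = 57.04·0.5962·0.8028 = 27.303 kPa
FS = 25.447 / 27.303 = 0.932

FS = 0.93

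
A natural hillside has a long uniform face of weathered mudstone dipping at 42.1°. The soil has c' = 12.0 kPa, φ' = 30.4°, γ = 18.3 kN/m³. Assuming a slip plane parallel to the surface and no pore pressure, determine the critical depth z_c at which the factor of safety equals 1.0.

z_c = 3.76 m

Setting FS = 1.00 in FS = [c' + γz cos²β tanφ'] / [γz sinβ cosβ] and solving for z:
z = c' / [γ cosβ (FS·sinβ − cosβ·tanφ')]
  = 12.0 / [18.3·cos42.1°·(1.00·sin42.1° − cos42.1°·tan30.4°)]
  = 12.0 / [18.3·0.7420·(1.00·0.6704 − 0.7420·0.5867)]
  = 12.0 / 3.1924 = 3.759 m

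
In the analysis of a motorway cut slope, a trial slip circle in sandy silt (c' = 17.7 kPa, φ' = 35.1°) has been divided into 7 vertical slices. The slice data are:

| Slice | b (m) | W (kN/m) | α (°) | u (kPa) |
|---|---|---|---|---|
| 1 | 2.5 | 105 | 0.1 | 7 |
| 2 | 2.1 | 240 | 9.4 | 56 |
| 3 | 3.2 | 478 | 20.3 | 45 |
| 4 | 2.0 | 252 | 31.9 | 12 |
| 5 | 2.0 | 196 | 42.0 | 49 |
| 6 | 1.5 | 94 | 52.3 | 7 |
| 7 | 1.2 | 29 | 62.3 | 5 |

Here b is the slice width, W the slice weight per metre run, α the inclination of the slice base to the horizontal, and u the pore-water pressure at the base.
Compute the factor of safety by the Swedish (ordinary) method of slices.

FS = 1.48

Ordinary method of slices: FS = Σ[c'·Δl_i + (W_i cosα_i − u_i·Δl_i)·tanφ'] / Σ W_i sinα_i, with Δl_i = b_i / cosα_i.
Slice 1: Δl = 2.5/cos0.1° = 2.500 m; N'_1 = 105·cos0.1° − 7·2.500 = 87.5; c'Δl = 44.25; W sinα = 0.2
Slice 2: Δl = 2.1/cos9.4° = 2.129 m; N'_2 = 240·cos9.4° − 56·2.129 = 117.6; c'Δl = 37.68; W sinα = 39.2
Slice 3: Δl = 3.2/cos20.3° = 3.412 m; N'_3 = 478·cos20.3° − 45·3.412 = 294.8; c'Δl = 60.39; W sinα = 165.8
Slice 4: Δl = 2.0/cos31.9° = 2.356 m; N'_4 = 252·cos31.9° − 12·2.356 = 185.7; c'Δl = 41.70; W sinα = 133.2
Slice 5: Δl = 2.0/cos42.0° = 2.691 m; N'_5 = 196·cos42.0° − 49·2.691 = 13.8; c'Δl = 47.64; W sinα = 131.1
Slice 6: Δl = 1.5/cos52.3° = 2.453 m; N'_6 = 94·cos52.3° − 7·2.453 = 40.3; c'Δl = 43.42; W sinα = 74.4
Slice 7: Δl = 1.2/cos62.3° = 2.582 m; N'_7 = 29·cos62.3° − 5·2.582 = 0.6; c'Δl = 45.69; W sinα = 25.7
Σc'Δl = 320.8 kN/m; ΣN' = 740.2 kN/m; ΣW sinα = 569.6 kN/m
Resisting = 320.8 + 740.2·tan35.1° = 320.8 + 520.2 = 841.0 kN/m
FS = 841.0 / 569.6 = 1.476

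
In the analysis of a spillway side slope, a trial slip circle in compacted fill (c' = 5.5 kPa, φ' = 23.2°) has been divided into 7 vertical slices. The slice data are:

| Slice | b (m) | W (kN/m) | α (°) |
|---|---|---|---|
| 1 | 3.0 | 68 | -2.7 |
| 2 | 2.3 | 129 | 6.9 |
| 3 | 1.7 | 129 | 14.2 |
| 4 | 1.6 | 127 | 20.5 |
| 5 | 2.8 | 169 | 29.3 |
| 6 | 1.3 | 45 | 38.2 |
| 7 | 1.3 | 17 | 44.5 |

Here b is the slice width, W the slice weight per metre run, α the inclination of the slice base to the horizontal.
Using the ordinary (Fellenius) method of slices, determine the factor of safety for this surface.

FS = 1.69

Ordinary method of slices: FS = Σ[c'·Δl_i + (W_i cosα_i)·tanφ'] / Σ W_i sinα_i, with Δl_i = b_i / cosα_i.
Slice 1: Δl = 3.0/cos(-2.7°) = 3.003 m; N'_1 = 68·cos(-2.7°) = 67.9; c'Δl = 16.52; W sinα = -3.2
Slice 2: Δl = 2.3/cos6.9° = 2.317 m; N'_2 = 129·cos6.9° = 128.1; c'Δl = 12.74; W sinα = 15.5
Slice 3: Δl = 1.7/cos14.2° = 1.754 m; N'_3 = 129·cos14.2° = 125.1; c'Δl = 9.64; W sinα = 31.6
Slice 4: Δl = 1.6/cos20.5° = 1.708 m; N'_4 = 127·cos20.5° = 119.0; c'Δl = 9.39; W sinα = 44.5
Slice 5: Δl = 2.8/cos29.3° = 3.211 m; N'_5 = 169·cos29.3° = 147.4; c'Δl = 17.66; W sinα = 82.7
Slice 6: Δl = 1.3/cos38.2° = 1.654 m; N'_6 = 45·cos38.2° = 35.4; c'Δl = 9.10; W sinα = 27.8
Slice 7: Δl = 1.3/cos44.5° = 1.823 m; N'_7 = 17·cos44.5° = 12.1; c'Δl = 10.02; W sinα = 11.9
Σc'Δl = 85.1 kN/m; ΣN' = 634.9 kN/m; ΣW sinα = 210.9 kN/m
Resisting = 85.1 + 634.9·tan23.2° = 85.1 + 272.1 = 357.2 kN/m
FS = 357.2 / 210.9 = 1.694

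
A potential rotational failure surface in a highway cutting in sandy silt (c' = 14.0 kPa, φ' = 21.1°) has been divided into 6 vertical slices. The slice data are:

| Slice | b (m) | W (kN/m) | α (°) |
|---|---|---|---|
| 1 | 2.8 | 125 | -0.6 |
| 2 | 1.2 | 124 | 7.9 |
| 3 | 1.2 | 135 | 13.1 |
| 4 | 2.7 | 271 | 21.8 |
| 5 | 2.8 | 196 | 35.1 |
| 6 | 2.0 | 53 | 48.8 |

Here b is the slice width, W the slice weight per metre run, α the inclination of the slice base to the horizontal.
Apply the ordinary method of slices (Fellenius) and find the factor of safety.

Ordinary method of slices: FS = Σ[c'·Δl_i + (W_i cosα_i)·tanφ'] / Σ W_i sinα_i, with Δl_i = b_i / cosα_i.
Slice 1: Δl = 2.8/cos(-0.6°) = 2.800 m; N'_1 = 125·cos(-0.6°) = 125.0; c'Δl = 39.20; W sinα = -1.3
Slice 2: Δl = 1.2/cos7.9° = 1.211 m; N'_2 = 124·cos7.9° = 122.8; c'Δl = 16.96; W sinα = 17.0
Slice 3: Δl = 1.2/cos13.1° = 1.232 m; N'_3 = 135·cos13.1° = 131.5; c'Δl = 17.25; W sinα = 30.6
Slice 4: Δl = 2.7/cos21.8° = 2.908 m; N'_4 = 271·cos21.8° = 251.6; c'Δl = 40.71; W sinα = 100.6
Slice 5: Δl = 2.8/cos35.1° = 3.422 m; N'_5 = 196·cos35.1° = 160.4; c'Δl = 47.91; W sinα = 112.7
Slice 6: Δl = 2.0/cos48.8° = 3.036 m; N'_6 = 53·cos48.8° = 34.9; c'Δl = 42.51; W sinα = 39.9
Σc'Δl = 204.5 kN/m; ΣN' = 826.2 kN/m; ΣW sinα = 299.6 kN/m
Resisting = 204.5 + 826.2·tan21.1° = 204.5 + 318.8 = 523.3 kN/m
FS = 523.3 / 299.6 = 1.747

FS = 1.75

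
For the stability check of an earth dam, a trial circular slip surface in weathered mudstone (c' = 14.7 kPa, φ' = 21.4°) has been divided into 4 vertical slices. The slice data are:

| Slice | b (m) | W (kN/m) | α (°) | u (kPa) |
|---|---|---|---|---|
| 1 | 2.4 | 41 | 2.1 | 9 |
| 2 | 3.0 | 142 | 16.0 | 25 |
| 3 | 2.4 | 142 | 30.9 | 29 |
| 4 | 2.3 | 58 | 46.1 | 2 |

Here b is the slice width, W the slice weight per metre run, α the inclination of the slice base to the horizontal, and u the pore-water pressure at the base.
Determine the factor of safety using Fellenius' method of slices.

FS = 1.48

Ordinary method of slices: FS = Σ[c'·Δl_i + (W_i cosα_i − u_i·Δl_i)·tanφ'] / Σ W_i sinα_i, with Δl_i = b_i / cosα_i.
Slice 1: Δl = 2.4/cos2.1° = 2.402 m; N'_1 = 41·cos2.1° − 9·2.402 = 19.4; c'Δl = 35.30; W sinα = 1.5
Slice 2: Δl = 3.0/cos16.0° = 3.121 m; N'_2 = 142·cos16.0° − 25·3.121 = 58.5; c'Δl = 45.88; W sinα = 39.1
Slice 3: Δl = 2.4/cos30.9° = 2.797 m; N'_3 = 142·cos30.9° − 29·2.797 = 40.7; c'Δl = 41.12; W sinα = 72.9
Slice 4: Δl = 2.3/cos46.1° = 3.317 m; N'_4 = 58·cos46.1° − 2·3.317 = 33.6; c'Δl = 48.76; W sinα = 41.8
Σc'Δl = 171.1 kN/m; ΣN' = 152.2 kN/m; ΣW sinα = 155.4 kN/m
Resisting = 171.1 + 152.2·tan21.4° = 171.1 + 59.6 = 230.7 kN/m
FS = 230.7 / 155.4 = 1.485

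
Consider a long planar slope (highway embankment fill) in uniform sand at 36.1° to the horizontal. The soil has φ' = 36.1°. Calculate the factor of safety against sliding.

FS = 1.00

For a dry cohesionless infinite slope the factor of safety is FS = tanφ' / tanβ.
FS = tan36.1° / tan36.1° = 0.7292 / 0.7292 = 1.000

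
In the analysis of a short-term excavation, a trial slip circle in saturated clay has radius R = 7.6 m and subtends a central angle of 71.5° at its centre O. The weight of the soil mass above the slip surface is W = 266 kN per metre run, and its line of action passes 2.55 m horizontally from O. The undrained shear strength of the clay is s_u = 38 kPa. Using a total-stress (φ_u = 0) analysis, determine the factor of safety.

FS = 4.04

Taking moments about the centre O, the resisting moment is provided by the undrained shear strength acting along the arc:
Arc length L_a = R·θ = 7.6·(71.5°·π/180) = 7.6·1.2479 = 9.48 m
M_R = s_u·L_a·R = 38·9.48·7.6 = 2739.0 kN·m/m
M_D = W·d = 266·2.55 = 678.3 kN·m/m
FS = M_R / M_D = 2739.0 / 678.3 = 4.038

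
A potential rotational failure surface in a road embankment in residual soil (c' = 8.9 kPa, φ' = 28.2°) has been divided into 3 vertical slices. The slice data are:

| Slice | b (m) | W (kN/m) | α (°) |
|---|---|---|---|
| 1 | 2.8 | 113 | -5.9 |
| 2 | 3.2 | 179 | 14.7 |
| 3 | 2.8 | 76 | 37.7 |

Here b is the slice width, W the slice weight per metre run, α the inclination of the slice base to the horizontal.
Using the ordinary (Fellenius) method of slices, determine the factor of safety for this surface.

Ordinary method of slices: FS = Σ[c'·Δl_i + (W_i cosα_i)·tanφ'] / Σ W_i sinα_i, with Δl_i = b_i / cosα_i.
Slice 1: Δl = 2.8/cos(-5.9°) = 2.815 m; N'_1 = 113·cos(-5.9°) = 112.4; c'Δl = 25.05; W sinα = -11.6
Slice 2: Δl = 3.2/cos14.7° = 3.308 m; N'_2 = 179·cos14.7° = 173.1; c'Δl = 29.44; W sinα = 45.4
Slice 3: Δl = 2.8/cos37.7° = 3.539 m; N'_3 = 76·cos37.7° = 60.1; c'Δl = 31.50; W sinα = 46.5
Σc'Δl = 86.0 kN/m; ΣN' = 345.7 kN/m; ΣW sinα = 80.3 kN/m
Resisting = 86.0 + 345.7·tan28.2° = 86.0 + 185.3 = 271.3 kN/m
FS = 271.3 / 80.3 = 3.380

FS = 3.38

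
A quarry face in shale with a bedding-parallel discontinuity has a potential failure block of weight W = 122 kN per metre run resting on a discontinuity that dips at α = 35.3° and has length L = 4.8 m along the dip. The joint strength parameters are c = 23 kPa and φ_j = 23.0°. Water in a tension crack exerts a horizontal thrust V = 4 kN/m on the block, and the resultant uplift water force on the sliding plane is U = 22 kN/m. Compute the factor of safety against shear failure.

Resolving the block weight along and normal to the plane and applying the Mohr–Coulomb strength on the joint:
N' = W cosα − U − V sinα = 122·cos35.3° − 22 − 4·sin35.3° = 75.3 kN/m
Driving force T = W sinα + V cosα = 122·sin35.3° + 4·cos35.3° = 73.8 kN/m
Resisting force R = c·L + N'·tanφ_j = 23·4.8 + 75.3·tan23.0° = 110.4 + 31.9 = 142.3 kN/m
FS = R / T = 142.3 / 73.8 = 1.930

FS = 1.93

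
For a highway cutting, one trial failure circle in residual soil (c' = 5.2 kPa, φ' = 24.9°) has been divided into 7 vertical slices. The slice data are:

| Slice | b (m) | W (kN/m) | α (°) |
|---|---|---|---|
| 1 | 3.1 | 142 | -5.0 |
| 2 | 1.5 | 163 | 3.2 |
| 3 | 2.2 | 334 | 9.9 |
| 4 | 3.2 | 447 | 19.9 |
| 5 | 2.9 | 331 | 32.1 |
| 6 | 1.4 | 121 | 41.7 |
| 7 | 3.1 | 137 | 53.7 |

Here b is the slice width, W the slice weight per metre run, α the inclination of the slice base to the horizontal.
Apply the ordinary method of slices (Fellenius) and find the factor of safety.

FS = 1.41

Ordinary method of slices: FS = Σ[c'·Δl_i + (W_i cosα_i)·tanφ'] / Σ W_i sinα_i, with Δl_i = b_i / cosα_i.
Slice 1: Δl = 3.1/cos(-5.0°) = 3.112 m; N'_1 = 142·cos(-5.0°) = 141.5; c'Δl = 16.18; W sinα = -12.4
Slice 2: Δl = 1.5/cos3.2° = 1.502 m; N'_2 = 163·cos3.2° = 162.7; c'Δl = 7.81; W sinα = 9.1
Slice 3: Δl = 2.2/cos9.9° = 2.233 m; N'_3 = 334·cos9.9° = 329.0; c'Δl = 11.61; W sinα = 57.4
Slice 4: Δl = 3.2/cos19.9° = 3.403 m; N'_4 = 447·cos19.9° = 420.3; c'Δl = 17.70; W sinα = 152.1
Slice 5: Δl = 2.9/cos32.1° = 3.423 m; N'_5 = 331·cos32.1° = 280.4; c'Δl = 17.80; W sinα = 175.9
Slice 6: Δl = 1.4/cos41.7° = 1.875 m; N'_6 = 121·cos41.7° = 90.3; c'Δl = 9.75; W sinα = 80.5
Slice 7: Δl = 3.1/cos53.7° = 5.236 m; N'_7 = 137·cos53.7° = 81.1; c'Δl = 27.23; W sinα = 110.4
Σc'Δl = 108.1 kN/m; ΣN' = 1505.4 kN/m; ΣW sinα = 573.1 kN/m
Resisting = 108.1 + 1505.4·tan24.9° = 108.1 + 698.8 = 806.9 kN/m
FS = 806.9 / 573.1 = 1.408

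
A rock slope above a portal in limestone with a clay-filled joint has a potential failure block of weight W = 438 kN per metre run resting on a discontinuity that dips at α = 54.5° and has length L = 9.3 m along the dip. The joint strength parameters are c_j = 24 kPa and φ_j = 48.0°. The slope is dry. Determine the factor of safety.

FS = 1.42

Resolving the block weight along and normal to the plane and applying the Mohr–Coulomb strength on the joint:
N' = W cosα = 438·cos54.5° = 254.3 kN/m
Driving force T = W sinα = 438·sin54.5° = 356.6 kN/m
Resisting force R = c_j·L + N'·tanφ_j = 24·9.3 + 254.3·tan48.0° = 223.2 + 282.5 = 505.7 kN/m
FS = R / T = 505.7 / 356.6 = 1.418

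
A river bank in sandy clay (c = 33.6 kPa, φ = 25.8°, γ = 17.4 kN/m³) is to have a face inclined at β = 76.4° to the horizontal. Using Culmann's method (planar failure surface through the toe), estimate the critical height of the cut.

Culmann's analysis gives the critical failure plane at α_cr = (β + φ)/2 = (76.4 + 25.8)/2 = 51.1°, and the critical height
H_c = (4c/γ) · sinβ cosφ / [1 − cos(β − φ)]
    = (4·33.6/17.4) · sin76.4°·cos25.8° / [1 − cos(50.6°)]
    = 7.724 · 0.9720·0.9003 / [1 − 0.6347]
    = 7.724 · 0.8751 / 0.3653
    = 18.50 m

H_c = 18.50 m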